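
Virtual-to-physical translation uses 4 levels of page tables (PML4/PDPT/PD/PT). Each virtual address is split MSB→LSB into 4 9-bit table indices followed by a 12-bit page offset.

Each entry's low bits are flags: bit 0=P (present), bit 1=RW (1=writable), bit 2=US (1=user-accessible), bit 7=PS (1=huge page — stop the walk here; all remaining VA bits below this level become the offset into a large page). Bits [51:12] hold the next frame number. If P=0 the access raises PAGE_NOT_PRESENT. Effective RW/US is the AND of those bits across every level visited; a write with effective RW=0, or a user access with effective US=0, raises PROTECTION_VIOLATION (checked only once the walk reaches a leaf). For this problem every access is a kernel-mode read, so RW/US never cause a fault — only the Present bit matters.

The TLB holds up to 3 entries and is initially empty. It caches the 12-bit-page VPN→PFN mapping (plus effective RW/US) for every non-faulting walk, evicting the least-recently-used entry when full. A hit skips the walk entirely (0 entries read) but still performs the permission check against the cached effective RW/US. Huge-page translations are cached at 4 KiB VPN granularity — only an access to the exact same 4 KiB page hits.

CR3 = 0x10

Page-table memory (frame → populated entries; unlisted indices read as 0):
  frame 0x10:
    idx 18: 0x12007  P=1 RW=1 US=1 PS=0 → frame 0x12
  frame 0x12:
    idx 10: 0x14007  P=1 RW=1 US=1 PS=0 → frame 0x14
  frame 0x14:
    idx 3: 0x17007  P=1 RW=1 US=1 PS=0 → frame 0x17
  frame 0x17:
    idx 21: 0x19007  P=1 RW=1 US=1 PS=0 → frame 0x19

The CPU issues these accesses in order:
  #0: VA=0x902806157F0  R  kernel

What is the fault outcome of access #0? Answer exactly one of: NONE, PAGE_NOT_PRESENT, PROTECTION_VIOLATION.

Trace:
#0 VA=0x902806157F0 (r,kernel):
  [0] read 0x10 idx=18: raw=0x12007 flags P=1 W=1 U=1 S=0
  [1] read 0x12 idx=10: raw=0x14007 flags P=1 W=1 U=1 S=0
  [2] read 0x14 idx=3: raw=0x17007 flags P=1 W=1 U=1 S=0
  [3] read 0x17 idx=21: raw=0x19007 flags P=1 W=1 U=1 S=0
  → PA=0x197F0  (4 entries read)

Access #0 fault: NONE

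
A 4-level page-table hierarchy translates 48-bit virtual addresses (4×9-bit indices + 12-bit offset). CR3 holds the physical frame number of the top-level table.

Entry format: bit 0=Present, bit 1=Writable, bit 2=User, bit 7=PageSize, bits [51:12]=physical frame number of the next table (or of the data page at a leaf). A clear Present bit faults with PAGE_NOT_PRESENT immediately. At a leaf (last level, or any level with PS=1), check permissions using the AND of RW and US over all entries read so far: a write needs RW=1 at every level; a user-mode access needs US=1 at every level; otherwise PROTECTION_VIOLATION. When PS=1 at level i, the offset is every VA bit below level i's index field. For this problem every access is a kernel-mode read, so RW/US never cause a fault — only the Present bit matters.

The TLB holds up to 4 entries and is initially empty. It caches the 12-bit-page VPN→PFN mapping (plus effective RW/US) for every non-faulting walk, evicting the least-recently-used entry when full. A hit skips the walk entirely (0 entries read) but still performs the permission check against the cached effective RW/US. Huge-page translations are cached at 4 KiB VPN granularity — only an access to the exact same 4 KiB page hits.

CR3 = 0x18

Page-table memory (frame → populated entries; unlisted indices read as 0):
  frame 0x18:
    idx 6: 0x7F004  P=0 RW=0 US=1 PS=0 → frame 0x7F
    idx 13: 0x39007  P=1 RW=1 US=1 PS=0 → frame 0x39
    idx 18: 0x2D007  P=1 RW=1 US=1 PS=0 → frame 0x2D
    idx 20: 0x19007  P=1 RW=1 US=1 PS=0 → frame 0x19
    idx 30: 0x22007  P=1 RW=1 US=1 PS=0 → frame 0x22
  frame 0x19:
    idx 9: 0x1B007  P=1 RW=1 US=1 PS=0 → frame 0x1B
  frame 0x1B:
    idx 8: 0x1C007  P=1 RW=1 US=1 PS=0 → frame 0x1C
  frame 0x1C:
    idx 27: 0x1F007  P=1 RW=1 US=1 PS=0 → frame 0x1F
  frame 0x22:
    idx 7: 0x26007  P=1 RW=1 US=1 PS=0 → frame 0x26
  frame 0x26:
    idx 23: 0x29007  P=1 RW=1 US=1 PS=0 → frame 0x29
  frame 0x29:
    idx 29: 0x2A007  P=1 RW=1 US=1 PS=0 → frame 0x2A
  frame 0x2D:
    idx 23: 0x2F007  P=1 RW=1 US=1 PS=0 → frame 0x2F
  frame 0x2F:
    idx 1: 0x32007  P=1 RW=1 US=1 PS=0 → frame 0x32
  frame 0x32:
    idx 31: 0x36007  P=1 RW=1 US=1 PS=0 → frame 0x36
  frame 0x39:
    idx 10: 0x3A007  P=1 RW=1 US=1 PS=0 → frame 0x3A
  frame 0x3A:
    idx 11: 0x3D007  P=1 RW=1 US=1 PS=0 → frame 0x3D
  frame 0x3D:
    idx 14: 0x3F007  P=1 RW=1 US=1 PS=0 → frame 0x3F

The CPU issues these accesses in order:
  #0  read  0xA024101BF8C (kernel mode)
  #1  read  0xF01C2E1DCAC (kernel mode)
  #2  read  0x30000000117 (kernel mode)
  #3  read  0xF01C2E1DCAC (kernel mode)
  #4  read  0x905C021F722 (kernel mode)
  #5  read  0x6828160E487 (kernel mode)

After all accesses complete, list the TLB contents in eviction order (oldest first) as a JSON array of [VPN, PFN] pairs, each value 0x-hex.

Walk each access:
#0 VA=0xA024101BF8C (r,kernel):
  [0] read 0x18 idx=20: raw=0x19007 flags P=1 W=1 U=1 S=0
  [1] read 0x19 idx=9: raw=0x1B007 flags P=1 W=1 U=1 S=0
  [2] read 0x1B idx=8: raw=0x1C007 flags P=1 W=1 U=1 S=0
  [3] read 0x1C idx=27: raw=0x1F007 flags P=1 W=1 U=1 S=0
  ✓ 0x1FF8C  — 4 lookups
#1 VA=0xF01C2E1DCAC (r,kernel):
  [0] read 0x18 idx=30: raw=0x22007 flags P=1 W=1 U=1 S=0
  [1] read 0x22 idx=7: raw=0x26007 flags P=1 W=1 U=1 S=0
  [2] read 0x26 idx=23: raw=0x29007 flags P=1 W=1 U=1 S=0
  [3] read 0x29 idx=29: raw=0x2A007 flags P=1 W=1 U=1 S=0
  ✓ 0x2ACAC  — 4 lookups
#2 VA=0x30000000117 (r,kernel):
  [0] read 0x18 idx=6: raw=0x7F004 flags P=0 W=0 U=1 S=0
  ✗ PAGE_NOT_PRESENT  [1 reads]
#3 VA=0xF01C2E1DCAC (r,kernel):
  TLB hit vpn=0xF01C2E1D → PA=0x2ACAC
#4 VA=0x905C021F722 (r,kernel):
  [0] read 0x18 idx=18: raw=0x2D007 flags P=1 W=1 U=1 S=0
  [1] read 0x2D idx=23: raw=0x2F007 flags P=1 W=1 U=1 S=0
  [2] read 0x2F idx=1: raw=0x32007 flags P=1 W=1 U=1 S=0
  [3] read 0x32 idx=31: raw=0x36007 flags P=1 W=1 U=1 S=0
  ✓ 0x36722  — 4 lookups
#5 VA=0x6828160E487 (r,kernel):
  [0] read 0x18 idx=13: raw=0x39007 flags P=1 W=1 U=1 S=0
  [1] read 0x39 idx=10: raw=0x3A007 flags P=1 W=1 U=1 S=0
  [2] read 0x3A idx=11: raw=0x3D007 flags P=1 W=1 U=1 S=0
  [3] read 0x3D idx=14: raw=0x3F007 flags P=1 W=1 U=1 S=0
  ✓ 0x3F487  — 4 lookups

TLB: [["0xA024101B", "0x1F"], ["0xF01C2E1D", "0x2A"], ["0x905C021F", "0x36"], ["0x6828160E", "0x3F"]]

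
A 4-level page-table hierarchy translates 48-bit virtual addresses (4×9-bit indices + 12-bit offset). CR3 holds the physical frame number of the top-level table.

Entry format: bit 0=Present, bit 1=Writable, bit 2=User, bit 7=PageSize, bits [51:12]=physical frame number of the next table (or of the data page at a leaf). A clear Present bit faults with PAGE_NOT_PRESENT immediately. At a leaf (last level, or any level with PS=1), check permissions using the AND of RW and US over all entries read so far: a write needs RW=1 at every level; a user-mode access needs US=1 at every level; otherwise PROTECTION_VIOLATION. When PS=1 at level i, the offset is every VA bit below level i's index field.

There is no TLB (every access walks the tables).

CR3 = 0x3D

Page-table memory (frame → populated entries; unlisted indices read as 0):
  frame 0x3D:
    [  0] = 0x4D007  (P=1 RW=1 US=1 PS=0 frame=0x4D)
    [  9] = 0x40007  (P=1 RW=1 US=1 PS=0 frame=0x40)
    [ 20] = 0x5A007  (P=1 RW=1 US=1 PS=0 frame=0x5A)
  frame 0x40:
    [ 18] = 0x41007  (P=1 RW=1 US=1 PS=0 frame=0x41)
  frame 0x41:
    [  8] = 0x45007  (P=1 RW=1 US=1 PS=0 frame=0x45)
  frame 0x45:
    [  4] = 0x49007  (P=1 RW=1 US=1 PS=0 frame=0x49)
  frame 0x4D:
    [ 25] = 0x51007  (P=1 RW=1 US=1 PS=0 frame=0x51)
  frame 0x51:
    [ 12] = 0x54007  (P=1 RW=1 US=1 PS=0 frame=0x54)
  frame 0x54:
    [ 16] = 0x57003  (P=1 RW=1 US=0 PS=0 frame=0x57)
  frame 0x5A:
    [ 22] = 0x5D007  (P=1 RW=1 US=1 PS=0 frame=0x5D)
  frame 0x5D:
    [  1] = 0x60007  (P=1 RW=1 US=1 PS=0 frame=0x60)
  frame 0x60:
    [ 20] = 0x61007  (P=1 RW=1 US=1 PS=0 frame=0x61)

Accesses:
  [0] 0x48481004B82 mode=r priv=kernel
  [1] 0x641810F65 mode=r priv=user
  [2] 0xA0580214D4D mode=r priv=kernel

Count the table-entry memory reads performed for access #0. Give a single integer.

Trace:
#0 VA=0x48481004B82 (r,kernel):
  L0 @0x3D[9] → 0x40007  P=1,RW=1,US=1,PS=0
  L1 @0x40[18] → 0x41007  P=1,RW=1,US=1,PS=0
  L2 @0x41[8] → 0x45007  P=1,RW=1,US=1,PS=0
  L3 @0x45[4] → 0x49007  P=1,RW=1,US=1,PS=0
  ✓ 0x49B82  — 4 lookups
#1 VA=0x641810F65 (r,user):
  L0 @0x3D[0] → 0x4D007  P=1,RW=1,US=1,PS=0
  L1 @0x4D[25] → 0x51007  P=1,RW=1,US=1,PS=0
  L2 @0x51[12] → 0x54007  P=1,RW=1,US=1,PS=0
  L3 @0x54[16] → 0x57003  P=1,RW=1,US=0,PS=0
  → PROTECTION_VIOLATION  (4 entries read)
#2 VA=0xA0580214D4D (r,kernel):
  L0 @0x3D[20] → 0x5A007  P=1,RW=1,US=1,PS=0
  L1 @0x5A[22] → 0x5D007  P=1,RW=1,US=1,PS=0
  L2 @0x5D[1] → 0x60007  P=1,RW=1,US=1,PS=0
  L3 @0x60[20] → 0x61007  P=1,RW=1,US=1,PS=0
  ✓ 0x61D4D  — 4 lookups

Entries read for #0: 4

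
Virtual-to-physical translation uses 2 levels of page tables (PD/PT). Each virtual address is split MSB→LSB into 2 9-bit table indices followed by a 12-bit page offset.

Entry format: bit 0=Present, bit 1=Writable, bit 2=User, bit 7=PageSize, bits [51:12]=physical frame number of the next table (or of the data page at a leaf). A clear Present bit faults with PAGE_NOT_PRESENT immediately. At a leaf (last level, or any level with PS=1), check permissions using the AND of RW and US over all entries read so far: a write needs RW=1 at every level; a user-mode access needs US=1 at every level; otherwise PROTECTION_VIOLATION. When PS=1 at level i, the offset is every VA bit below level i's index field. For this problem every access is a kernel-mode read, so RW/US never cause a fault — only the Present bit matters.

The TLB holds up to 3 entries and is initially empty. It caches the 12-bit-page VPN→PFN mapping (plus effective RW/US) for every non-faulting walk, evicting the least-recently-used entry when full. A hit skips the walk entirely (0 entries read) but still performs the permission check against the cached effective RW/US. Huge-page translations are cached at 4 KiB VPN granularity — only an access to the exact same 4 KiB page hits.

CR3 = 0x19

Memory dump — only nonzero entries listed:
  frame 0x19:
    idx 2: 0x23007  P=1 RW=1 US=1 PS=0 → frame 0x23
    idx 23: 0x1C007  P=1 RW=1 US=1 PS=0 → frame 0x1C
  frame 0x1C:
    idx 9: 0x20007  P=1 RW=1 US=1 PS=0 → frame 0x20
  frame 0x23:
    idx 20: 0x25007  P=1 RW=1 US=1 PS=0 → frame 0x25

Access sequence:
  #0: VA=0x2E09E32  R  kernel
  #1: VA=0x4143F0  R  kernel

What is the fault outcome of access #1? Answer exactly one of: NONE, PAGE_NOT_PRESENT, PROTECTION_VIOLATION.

Walk each access:
#0 VA=0x2E09E32 (r,kernel):
  L0 @0x19[23] → 0x1C007  P=1,RW=1,US=1,PS=0
  L1 @0x1C[9] → 0x20007  P=1,RW=1,US=1,PS=0
  ✓ 0x20E32  — 2 lookups
#1 VA=0x4143F0 (r,kernel):
  L0 @0x19[2] → 0x23007  P=1,RW=1,US=1,PS=0
  L1 @0x23[20] → 0x25007  P=1,RW=1,US=1,PS=0
  ✓ 0x253F0  — 2 lookups

Access #1 fault: NONE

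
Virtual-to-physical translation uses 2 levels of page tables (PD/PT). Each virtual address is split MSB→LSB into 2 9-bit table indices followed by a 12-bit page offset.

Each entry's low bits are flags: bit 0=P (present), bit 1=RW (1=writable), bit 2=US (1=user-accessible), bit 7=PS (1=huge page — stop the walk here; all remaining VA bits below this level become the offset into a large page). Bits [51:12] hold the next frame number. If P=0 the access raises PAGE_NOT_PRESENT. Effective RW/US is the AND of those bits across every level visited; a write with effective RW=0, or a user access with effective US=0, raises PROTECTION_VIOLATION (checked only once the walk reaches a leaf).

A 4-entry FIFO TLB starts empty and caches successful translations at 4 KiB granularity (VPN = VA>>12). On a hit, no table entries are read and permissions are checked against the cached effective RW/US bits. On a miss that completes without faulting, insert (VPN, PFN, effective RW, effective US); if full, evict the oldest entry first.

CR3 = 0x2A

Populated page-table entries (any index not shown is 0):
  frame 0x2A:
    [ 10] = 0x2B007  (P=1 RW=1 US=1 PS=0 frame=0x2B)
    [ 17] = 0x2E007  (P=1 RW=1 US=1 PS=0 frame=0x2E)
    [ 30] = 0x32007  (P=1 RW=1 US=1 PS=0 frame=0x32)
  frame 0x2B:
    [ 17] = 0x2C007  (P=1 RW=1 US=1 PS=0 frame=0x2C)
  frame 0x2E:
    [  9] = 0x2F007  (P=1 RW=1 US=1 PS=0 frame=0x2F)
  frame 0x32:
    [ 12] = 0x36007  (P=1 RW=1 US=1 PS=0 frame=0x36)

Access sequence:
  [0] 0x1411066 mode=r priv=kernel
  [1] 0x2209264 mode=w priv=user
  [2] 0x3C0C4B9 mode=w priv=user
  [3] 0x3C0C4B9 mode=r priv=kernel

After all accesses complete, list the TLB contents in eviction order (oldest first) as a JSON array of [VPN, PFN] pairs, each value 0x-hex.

Trace:
#0 VA=0x1411066 (r,kernel):
  [0] read 0x2A idx=10: raw=0x2B007 flags P=1 W=1 U=1 S=0
  [1] read 0x2B idx=17: raw=0x2C007 flags P=1 W=1 U=1 S=0
  ⇒ phys 0x2C066  [2 reads]
#1 VA=0x2209264 (w,user):
  [0] read 0x2A idx=17: raw=0x2E007 flags P=1 W=1 U=1 S=0
  [1] read 0x2E idx=9: raw=0x2F007 flags P=1 W=1 U=1 S=0
  ⇒ phys 0x2F264  [2 reads]
#2 VA=0x3C0C4B9 (w,user):
  [0] read 0x2A idx=30: raw=0x32007 flags P=1 W=1 U=1 S=0
  [1] read 0x32 idx=12: raw=0x36007 flags P=1 W=1 U=1 S=0
  ⇒ phys 0x364B9  [2 reads]
#3 VA=0x3C0C4B9 (r,kernel):
  TLB hit vpn=0x3C0C → PA=0x364B9

TLB: [["0x1411", "0x2C"], ["0x2209", "0x2F"], ["0x3C0C", "0x36"]]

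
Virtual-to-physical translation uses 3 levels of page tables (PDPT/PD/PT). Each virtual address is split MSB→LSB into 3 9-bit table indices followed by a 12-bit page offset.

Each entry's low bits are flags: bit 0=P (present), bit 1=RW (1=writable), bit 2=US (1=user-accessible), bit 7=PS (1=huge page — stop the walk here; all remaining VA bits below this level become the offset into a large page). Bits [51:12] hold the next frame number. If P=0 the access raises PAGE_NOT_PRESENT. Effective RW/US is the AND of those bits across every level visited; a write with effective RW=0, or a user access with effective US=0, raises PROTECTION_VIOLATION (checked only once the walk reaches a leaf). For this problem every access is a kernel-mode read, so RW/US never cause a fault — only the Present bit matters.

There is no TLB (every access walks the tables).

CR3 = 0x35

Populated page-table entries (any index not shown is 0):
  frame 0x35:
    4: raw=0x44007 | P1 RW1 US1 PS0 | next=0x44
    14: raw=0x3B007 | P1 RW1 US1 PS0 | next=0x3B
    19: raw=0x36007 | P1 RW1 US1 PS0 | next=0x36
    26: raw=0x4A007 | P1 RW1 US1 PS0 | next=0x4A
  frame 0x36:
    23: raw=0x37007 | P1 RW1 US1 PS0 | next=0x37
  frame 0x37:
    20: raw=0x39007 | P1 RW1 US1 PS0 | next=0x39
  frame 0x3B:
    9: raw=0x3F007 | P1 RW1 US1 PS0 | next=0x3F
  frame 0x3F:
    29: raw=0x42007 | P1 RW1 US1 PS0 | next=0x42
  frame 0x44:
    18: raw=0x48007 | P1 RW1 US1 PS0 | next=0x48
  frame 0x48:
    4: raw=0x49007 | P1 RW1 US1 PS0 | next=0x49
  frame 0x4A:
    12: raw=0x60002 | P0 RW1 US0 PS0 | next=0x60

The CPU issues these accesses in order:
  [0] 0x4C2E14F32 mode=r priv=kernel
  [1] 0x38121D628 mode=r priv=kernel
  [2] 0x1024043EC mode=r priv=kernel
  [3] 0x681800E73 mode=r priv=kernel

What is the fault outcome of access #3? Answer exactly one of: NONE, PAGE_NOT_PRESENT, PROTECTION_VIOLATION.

Per-access translation:
#0 VA=0x4C2E14F32 (r,kernel):
  lvl0: tbl 0x35, slot 19 ⇒ 0x36007 (P1/RW1/US1/PS0)
  lvl1: tbl 0x36, slot 23 ⇒ 0x37007 (P1/RW1/US1/PS0)
  lvl2: tbl 0x37, slot 20 ⇒ 0x39007 (P1/RW1/US1/PS0)
  ⇒ phys 0x39F32  [3 reads]
#1 VA=0x38121D628 (r,kernel):
  lvl0: tbl 0x35, slot 14 ⇒ 0x3B007 (P1/RW1/US1/PS0)
  lvl1: tbl 0x3B, slot 9 ⇒ 0x3F007 (P1/RW1/US1/PS0)
  lvl2: tbl 0x3F, slot 29 ⇒ 0x42007 (P1/RW1/US1/PS0)
  ⇒ phys 0x42628  [3 reads]
#2 VA=0x1024043EC (r,kernel):
  lvl0: tbl 0x35, slot 4 ⇒ 0x44007 (P1/RW1/US1/PS0)
  lvl1: tbl 0x44, slot 18 ⇒ 0x48007 (P1/RW1/US1/PS0)
  lvl2: tbl 0x48, slot 4 ⇒ 0x49007 (P1/RW1/US1/PS0)
  ⇒ phys 0x493EC  [3 reads]
#3 VA=0x681800E73 (r,kernel):
  lvl0: tbl 0x35, slot 26 ⇒ 0x4A007 (P1/RW1/US1/PS0)
  lvl1: tbl 0x4A, slot 12 ⇒ 0x60002 (P0/RW1/US0/PS0)
  → PAGE_NOT_PRESENT  (2 entries read)

Access #3 fault: PAGE_NOT_PRESENT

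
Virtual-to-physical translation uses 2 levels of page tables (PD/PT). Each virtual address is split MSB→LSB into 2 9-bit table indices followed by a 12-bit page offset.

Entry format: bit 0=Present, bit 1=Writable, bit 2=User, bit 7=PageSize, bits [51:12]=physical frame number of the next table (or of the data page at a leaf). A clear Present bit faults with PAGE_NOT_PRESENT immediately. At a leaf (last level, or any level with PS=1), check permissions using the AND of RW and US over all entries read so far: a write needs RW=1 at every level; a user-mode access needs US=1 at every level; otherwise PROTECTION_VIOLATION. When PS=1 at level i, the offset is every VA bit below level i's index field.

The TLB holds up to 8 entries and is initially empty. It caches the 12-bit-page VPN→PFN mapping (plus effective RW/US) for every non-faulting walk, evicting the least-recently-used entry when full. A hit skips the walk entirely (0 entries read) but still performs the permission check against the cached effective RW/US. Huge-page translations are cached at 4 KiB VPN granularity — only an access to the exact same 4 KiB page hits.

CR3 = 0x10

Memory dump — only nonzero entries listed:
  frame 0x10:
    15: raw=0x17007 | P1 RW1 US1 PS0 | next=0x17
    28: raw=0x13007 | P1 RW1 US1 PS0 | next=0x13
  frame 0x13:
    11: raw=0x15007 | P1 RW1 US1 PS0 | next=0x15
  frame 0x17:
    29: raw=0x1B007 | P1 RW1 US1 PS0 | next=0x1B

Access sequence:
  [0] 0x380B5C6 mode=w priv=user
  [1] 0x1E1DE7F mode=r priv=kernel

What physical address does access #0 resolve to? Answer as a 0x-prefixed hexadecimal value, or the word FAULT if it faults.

Per-access translation:
#0 VA=0x380B5C6 (w,user):
  L0 @0x10[28] → 0x13007  P=1,RW=1,US=1,PS=0
  L1 @0x13[11] → 0x15007  P=1,RW=1,US=1,PS=0
  ⇒ phys 0x155C6  [2 reads]
#1 VA=0x1E1DE7F (r,kernel):
  L0 @0x10[15] → 0x17007  P=1,RW=1,US=1,PS=0
  L1 @0x17[29] → 0x1B007  P=1,RW=1,US=1,PS=0
  ⇒ phys 0x1BE7F  [2 reads]

Access #0 PA: 0x155C6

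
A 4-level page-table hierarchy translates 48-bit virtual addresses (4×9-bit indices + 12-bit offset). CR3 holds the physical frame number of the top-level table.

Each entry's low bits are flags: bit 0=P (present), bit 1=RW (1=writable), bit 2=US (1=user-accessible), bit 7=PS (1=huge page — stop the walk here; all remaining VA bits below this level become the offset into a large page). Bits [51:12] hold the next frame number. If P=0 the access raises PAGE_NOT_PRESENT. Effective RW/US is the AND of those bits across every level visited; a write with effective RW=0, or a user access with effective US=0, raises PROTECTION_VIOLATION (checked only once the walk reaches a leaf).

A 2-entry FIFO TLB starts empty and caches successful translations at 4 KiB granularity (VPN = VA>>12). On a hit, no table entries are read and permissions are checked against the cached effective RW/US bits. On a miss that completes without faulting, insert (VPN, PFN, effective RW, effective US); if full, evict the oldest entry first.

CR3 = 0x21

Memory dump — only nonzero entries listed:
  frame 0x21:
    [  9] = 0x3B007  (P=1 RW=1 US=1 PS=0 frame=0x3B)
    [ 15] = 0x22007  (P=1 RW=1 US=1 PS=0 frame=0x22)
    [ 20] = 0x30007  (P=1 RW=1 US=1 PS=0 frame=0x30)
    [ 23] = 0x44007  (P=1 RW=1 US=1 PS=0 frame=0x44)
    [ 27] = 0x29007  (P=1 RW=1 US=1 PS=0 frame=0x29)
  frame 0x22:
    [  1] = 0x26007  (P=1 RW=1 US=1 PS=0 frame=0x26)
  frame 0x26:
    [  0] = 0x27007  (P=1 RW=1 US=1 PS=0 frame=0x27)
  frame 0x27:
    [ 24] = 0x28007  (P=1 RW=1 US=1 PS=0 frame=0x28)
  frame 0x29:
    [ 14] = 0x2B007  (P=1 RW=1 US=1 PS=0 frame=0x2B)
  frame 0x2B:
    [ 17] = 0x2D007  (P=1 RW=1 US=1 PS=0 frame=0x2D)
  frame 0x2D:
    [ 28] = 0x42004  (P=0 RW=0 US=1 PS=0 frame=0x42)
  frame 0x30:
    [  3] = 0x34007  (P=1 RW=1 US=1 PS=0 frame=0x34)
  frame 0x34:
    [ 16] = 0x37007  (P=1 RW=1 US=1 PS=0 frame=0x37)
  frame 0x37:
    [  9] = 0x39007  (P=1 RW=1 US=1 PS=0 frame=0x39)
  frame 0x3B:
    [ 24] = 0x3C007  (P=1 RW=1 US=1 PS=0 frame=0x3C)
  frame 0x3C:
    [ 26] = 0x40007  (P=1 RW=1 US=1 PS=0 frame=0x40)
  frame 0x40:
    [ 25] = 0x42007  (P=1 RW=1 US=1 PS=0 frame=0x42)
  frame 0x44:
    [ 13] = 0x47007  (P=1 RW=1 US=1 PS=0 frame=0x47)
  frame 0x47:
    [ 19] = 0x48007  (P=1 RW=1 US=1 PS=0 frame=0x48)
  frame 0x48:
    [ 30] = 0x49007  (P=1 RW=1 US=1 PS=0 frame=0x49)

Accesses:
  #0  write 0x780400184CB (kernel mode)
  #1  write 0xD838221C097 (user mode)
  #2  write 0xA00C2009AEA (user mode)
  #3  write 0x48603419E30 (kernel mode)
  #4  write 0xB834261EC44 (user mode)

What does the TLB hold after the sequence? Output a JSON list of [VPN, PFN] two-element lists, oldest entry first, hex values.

Trace:
#0 VA=0x780400184CB (w,kernel):
  [0] read 0x21 idx=15: raw=0x22007 flags P=1 W=1 U=1 S=0
  [1] read 0x22 idx=1: raw=0x26007 flags P=1 W=1 U=1 S=0
  [2] read 0x26 idx=0: raw=0x27007 flags P=1 W=1 U=1 S=0
  [3] read 0x27 idx=24: raw=0x28007 flags P=1 W=1 U=1 S=0
  ✓ 0x284CB  — 4 lookups
#1 VA=0xD838221C097 (w,user):
  [0] read 0x21 idx=27: raw=0x29007 flags P=1 W=1 U=1 S=0
  [1] read 0x29 idx=14: raw=0x2B007 flags P=1 W=1 U=1 S=0
  [2] read 0x2B idx=17: raw=0x2D007 flags P=1 W=1 U=1 S=0
  [3] read 0x2D idx=28: raw=0x42004 flags P=0 W=0 U=1 S=0
  ✗ PAGE_NOT_PRESENT  [4 reads]
#2 VA=0xA00C2009AEA (w,user):
  [0] read 0x21 idx=20: raw=0x30007 flags P=1 W=1 U=1 S=0
  [1] read 0x30 idx=3: raw=0x34007 flags P=1 W=1 U=1 S=0
  [2] read 0x34 idx=16: raw=0x37007 flags P=1 W=1 U=1 S=0
  [3] read 0x37 idx=9: raw=0x39007 flags P=1 W=1 U=1 S=0
  ✓ 0x39AEA  — 4 lookups
#3 VA=0x48603419E30 (w,kernel):
  [0] read 0x21 idx=9: raw=0x3B007 flags P=1 W=1 U=1 S=0
  [1] read 0x3B idx=24: raw=0x3C007 flags P=1 W=1 U=1 S=0
  [2] read 0x3C idx=26: raw=0x40007 flags P=1 W=1 U=1 S=0
  [3] read 0x40 idx=25: raw=0x42007 flags P=1 W=1 U=1 S=0
  ✓ 0x42E30  — 4 lookups
#4 VA=0xB834261EC44 (w,user):
  [0] read 0x21 idx=23: raw=0x44007 flags P=1 W=1 U=1 S=0
  [1] read 0x44 idx=13: raw=0x47007 flags P=1 W=1 U=1 S=0
  [2] read 0x47 idx=19: raw=0x48007 flags P=1 W=1 U=1 S=0
  [3] read 0x48 idx=30: raw=0x49007 flags P=1 W=1 U=1 S=0
  ✓ 0x49C44  — 4 lookups

TLB: [["0x48603419", "0x42"], ["0xB834261E", "0x49"]]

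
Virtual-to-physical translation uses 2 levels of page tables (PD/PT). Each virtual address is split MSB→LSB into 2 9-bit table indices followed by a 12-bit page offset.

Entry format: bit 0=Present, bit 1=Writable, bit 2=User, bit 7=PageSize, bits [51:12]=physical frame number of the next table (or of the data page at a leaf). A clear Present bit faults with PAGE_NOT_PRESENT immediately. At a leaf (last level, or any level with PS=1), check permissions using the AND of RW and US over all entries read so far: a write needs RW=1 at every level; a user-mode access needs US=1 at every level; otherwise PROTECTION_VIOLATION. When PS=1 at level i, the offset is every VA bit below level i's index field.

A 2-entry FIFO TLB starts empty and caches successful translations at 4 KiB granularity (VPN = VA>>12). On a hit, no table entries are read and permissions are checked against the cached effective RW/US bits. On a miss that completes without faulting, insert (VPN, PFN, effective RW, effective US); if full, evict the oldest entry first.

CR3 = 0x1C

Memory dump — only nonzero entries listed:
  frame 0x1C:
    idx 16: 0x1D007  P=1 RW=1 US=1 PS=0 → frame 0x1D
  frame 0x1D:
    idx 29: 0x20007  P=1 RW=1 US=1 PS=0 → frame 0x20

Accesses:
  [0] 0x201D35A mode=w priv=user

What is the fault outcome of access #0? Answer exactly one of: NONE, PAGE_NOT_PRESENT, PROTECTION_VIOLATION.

Walk each access:
#0 VA=0x201D35A (w,user):
  lvl0: tbl 0x1C, slot 16 ⇒ 0x1D007 (P1/RW1/US1/PS0)
  lvl1: tbl 0x1D, slot 29 ⇒ 0x20007 (P1/RW1/US1/PS0)
  → PA=0x2035A  (2 entries read)

Access #0 fault: NONE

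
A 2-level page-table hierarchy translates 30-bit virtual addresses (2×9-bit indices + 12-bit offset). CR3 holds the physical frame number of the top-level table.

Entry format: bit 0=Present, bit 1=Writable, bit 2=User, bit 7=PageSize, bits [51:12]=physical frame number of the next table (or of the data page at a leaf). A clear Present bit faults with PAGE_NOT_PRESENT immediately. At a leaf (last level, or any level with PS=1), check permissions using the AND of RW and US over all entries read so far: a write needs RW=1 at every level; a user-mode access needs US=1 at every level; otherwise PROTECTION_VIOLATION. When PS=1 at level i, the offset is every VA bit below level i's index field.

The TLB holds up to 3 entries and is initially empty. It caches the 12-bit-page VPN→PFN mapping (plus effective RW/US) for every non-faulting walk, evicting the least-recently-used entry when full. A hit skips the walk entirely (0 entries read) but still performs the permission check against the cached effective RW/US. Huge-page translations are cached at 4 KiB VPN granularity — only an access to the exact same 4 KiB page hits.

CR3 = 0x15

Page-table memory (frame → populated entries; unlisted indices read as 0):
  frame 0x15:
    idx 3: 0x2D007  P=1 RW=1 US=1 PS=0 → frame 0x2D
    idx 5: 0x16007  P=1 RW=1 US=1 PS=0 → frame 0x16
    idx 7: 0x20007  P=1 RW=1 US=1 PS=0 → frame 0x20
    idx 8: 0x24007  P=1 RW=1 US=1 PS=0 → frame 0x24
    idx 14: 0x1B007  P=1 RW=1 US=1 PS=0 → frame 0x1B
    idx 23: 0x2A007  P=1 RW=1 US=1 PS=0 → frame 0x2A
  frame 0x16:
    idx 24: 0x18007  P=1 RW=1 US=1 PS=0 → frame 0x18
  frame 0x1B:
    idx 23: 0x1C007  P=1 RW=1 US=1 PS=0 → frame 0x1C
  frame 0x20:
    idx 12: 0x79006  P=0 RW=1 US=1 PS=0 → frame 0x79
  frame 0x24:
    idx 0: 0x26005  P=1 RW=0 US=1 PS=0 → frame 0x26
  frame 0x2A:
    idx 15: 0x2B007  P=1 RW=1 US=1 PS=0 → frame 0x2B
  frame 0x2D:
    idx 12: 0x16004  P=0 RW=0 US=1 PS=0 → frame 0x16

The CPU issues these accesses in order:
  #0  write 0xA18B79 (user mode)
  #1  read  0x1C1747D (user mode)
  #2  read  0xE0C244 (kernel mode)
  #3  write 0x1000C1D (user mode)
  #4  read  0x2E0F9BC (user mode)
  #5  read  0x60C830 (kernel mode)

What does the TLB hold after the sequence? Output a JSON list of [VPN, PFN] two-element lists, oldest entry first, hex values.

Per-access translation:
#0 VA=0xA18B79 (w,user):
  lvl0: tbl 0x15, slot 5 ⇒ 0x16007 (P1/RW1/US1/PS0)
  lvl1: tbl 0x16, slot 24 ⇒ 0x18007 (P1/RW1/US1/PS0)
  ✓ 0x18B79  — 2 lookups
#1 VA=0x1C1747D (r,user):
  lvl0: tbl 0x15, slot 14 ⇒ 0x1B007 (P1/RW1/US1/PS0)
  lvl1: tbl 0x1B, slot 23 ⇒ 0x1C007 (P1/RW1/US1/PS0)
  ✓ 0x1C47D  — 2 lookups
#2 VA=0xE0C244 (r,kernel):
  lvl0: tbl 0x15, slot 7 ⇒ 0x20007 (P1/RW1/US1/PS0)
  lvl1: tbl 0x20, slot 12 ⇒ 0x79006 (P0/RW1/US1/PS0)
  ✗ PAGE_NOT_PRESENT  [2 reads]
#3 VA=0x1000C1D (w,user):
  lvl0: tbl 0x15, slot 8 ⇒ 0x24007 (P1/RW1/US1/PS0)
  lvl1: tbl 0x24, slot 0 ⇒ 0x26005 (P1/RW0/US1/PS0)
  ✗ PROTECTION_VIOLATION  [2 reads]
#4 VA=0x2E0F9BC (r,user):
  lvl0: tbl 0x15, slot 23 ⇒ 0x2A007 (P1/RW1/US1/PS0)
  lvl1: tbl 0x2A, slot 15 ⇒ 0x2B007 (P1/RW1/US1/PS0)
  ✓ 0x2B9BC  — 2 lookups
#5 VA=0x60C830 (r,kernel):
  lvl0: tbl 0x15, slot 3 ⇒ 0x2D007 (P1/RW1/US1/PS0)
  lvl1: tbl 0x2D, slot 12 ⇒ 0x16004 (P0/RW0/US1/PS0)
  ✗ PAGE_NOT_PRESENT  [2 reads]

TLB: [["0xA18", "0x18"], ["0x1C17", "0x1C"], ["0x2E0F", "0x2B"]]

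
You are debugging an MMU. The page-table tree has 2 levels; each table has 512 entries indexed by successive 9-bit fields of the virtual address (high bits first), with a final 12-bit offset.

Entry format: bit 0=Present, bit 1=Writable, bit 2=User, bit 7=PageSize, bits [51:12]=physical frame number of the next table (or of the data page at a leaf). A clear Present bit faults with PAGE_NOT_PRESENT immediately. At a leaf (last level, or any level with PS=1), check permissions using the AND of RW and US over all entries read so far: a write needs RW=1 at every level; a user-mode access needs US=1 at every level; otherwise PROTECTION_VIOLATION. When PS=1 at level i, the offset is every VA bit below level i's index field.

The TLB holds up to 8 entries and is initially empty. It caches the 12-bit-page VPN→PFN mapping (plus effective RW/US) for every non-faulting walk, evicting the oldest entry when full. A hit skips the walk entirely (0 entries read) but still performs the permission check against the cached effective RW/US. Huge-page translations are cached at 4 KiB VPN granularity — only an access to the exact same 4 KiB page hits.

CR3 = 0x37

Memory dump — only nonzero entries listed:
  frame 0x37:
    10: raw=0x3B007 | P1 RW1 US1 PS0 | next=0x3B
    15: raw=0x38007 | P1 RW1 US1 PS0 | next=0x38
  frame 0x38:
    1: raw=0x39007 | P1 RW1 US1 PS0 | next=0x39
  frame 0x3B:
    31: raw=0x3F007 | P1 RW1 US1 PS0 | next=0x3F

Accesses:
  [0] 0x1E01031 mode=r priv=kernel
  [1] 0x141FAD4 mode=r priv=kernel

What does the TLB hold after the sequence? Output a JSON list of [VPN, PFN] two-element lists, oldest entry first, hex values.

Per-access translation:
#0 VA=0x1E01031 (r,kernel):
  L0: frame=0x37 idx=15 entry=0x38007 [P=1 RW=1 US=1 PS=0]
  L1: frame=0x38 idx=1 entry=0x39007 [P=1 RW=1 US=1 PS=0]
  ⇒ phys 0x39031  [2 reads]
#1 VA=0x141FAD4 (r,kernel):
  L0: frame=0x37 idx=10 entry=0x3B007 [P=1 RW=1 US=1 PS=0]
  L1: frame=0x3B idx=31 entry=0x3F007 [P=1 RW=1 US=1 PS=0]
  ⇒ phys 0x3FAD4  [2 reads]

TLB: [["0x1E01", "0x39"], ["0x141F", "0x3F"]]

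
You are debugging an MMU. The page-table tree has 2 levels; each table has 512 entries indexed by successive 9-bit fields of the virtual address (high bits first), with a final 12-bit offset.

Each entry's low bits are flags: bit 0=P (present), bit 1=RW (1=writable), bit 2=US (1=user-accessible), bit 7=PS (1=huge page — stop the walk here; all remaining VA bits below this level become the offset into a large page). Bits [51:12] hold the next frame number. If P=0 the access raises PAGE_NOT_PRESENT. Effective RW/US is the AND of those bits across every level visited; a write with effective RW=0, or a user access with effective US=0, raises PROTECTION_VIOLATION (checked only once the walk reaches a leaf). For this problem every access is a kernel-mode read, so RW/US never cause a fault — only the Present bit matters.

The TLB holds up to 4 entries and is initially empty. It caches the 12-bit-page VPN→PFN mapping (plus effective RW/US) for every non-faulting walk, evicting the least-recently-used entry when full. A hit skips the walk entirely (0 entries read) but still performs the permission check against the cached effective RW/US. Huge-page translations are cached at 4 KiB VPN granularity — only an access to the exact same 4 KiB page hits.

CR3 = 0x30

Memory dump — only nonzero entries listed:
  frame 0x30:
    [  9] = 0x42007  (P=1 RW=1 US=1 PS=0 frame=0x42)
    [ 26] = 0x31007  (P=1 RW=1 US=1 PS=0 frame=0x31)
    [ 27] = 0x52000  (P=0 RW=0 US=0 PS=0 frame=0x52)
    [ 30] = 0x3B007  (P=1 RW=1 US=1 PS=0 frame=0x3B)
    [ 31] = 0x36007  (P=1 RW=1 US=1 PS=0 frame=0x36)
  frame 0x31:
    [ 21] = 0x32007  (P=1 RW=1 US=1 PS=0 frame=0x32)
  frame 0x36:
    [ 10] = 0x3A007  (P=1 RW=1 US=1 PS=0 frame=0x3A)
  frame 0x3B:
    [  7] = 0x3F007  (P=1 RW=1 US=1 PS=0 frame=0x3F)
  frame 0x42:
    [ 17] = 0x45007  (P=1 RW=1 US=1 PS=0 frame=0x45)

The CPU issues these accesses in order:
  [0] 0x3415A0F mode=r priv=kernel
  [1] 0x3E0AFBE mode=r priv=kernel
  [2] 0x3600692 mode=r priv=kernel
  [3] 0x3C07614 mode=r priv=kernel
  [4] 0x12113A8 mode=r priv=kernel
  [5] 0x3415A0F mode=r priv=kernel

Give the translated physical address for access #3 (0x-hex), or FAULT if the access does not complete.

Walk each access:
#0 VA=0x3415A0F (r,kernel):
  L0: frame=0x30 idx=26 entry=0x31007 [P=1 RW=1 US=1 PS=0]
  L1: frame=0x31 idx=21 entry=0x32007 [P=1 RW=1 US=1 PS=0]
  ⇒ phys 0x32A0F  [2 reads]
#1 VA=0x3E0AFBE (r,kernel):
  L0: frame=0x30 idx=31 entry=0x36007 [P=1 RW=1 US=1 PS=0]
  L1: frame=0x36 idx=10 entry=0x3A007 [P=1 RW=1 US=1 PS=0]
  ⇒ phys 0x3AFBE  [2 reads]
#2 VA=0x3600692 (r,kernel):
  L0: frame=0x30 idx=27 entry=0x52000 [P=0 RW=0 US=0 PS=0]
  → PAGE_NOT_PRESENT  (1 entries read)
#3 VA=0x3C07614 (r,kernel):
  L0: frame=0x30 idx=30 entry=0x3B007 [P=1 RW=1 US=1 PS=0]
  L1: frame=0x3B idx=7 entry=0x3F007 [P=1 RW=1 US=1 PS=0]
  ⇒ phys 0x3F614  [2 reads]
#4 VA=0x12113A8 (r,kernel):
  L0: frame=0x30 idx=9 entry=0x42007 [P=1 RW=1 US=1 PS=0]
  L1: frame=0x42 idx=17 entry=0x45007 [P=1 RW=1 US=1 PS=0]
  ⇒ phys 0x453A8  [2 reads]
#5 VA=0x3415A0F (r,kernel):
  TLB hit vpn=0x3415 → PA=0x32A0F

Access #3 PA: 0x3F614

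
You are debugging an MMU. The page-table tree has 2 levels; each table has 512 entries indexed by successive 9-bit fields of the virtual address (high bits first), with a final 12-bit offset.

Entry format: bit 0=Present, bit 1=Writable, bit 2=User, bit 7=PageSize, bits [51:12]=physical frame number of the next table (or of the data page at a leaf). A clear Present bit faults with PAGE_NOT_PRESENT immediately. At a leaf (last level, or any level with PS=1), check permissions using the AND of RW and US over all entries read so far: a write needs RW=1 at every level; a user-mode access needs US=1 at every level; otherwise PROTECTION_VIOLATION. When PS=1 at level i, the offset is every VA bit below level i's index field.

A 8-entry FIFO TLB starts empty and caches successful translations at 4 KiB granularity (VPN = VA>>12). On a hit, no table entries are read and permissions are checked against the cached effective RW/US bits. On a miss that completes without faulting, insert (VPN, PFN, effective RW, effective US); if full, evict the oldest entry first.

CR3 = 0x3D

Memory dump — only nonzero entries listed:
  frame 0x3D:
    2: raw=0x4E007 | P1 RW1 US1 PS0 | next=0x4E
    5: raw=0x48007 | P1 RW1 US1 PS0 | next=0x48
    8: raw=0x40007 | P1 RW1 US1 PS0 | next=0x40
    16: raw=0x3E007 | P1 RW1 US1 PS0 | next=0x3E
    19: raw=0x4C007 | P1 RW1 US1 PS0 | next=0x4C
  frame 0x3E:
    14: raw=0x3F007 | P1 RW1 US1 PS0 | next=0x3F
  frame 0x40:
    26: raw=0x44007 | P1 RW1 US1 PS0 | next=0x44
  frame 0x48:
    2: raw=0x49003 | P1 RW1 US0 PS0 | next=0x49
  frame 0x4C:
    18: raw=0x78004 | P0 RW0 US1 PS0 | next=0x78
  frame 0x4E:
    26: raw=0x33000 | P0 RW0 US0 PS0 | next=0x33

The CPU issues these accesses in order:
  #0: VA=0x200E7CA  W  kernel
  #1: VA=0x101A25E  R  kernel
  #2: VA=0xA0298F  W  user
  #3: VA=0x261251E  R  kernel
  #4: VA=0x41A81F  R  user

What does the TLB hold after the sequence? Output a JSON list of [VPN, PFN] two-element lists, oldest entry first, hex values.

Trace:
#0 VA=0x200E7CA (w,kernel):
  L0 @0x3D[16] → 0x3E007  P=1,RW=1,US=1,PS=0
  L1 @0x3E[14] → 0x3F007  P=1,RW=1,US=1,PS=0
  ✓ 0x3F7CA  — 2 lookups
#1 VA=0x101A25E (r,kernel):
  L0 @0x3D[8] → 0x40007  P=1,RW=1,US=1,PS=0
  L1 @0x40[26] → 0x44007  P=1,RW=1,US=1,PS=0
  ✓ 0x4425E  — 2 lookups
#2 VA=0xA0298F (w,user):
  L0 @0x3D[5] → 0x48007  P=1,RW=1,US=1,PS=0
  L1 @0x48[2] → 0x49003  P=1,RW=1,US=0,PS=0
  ✗ PROTECTION_VIOLATION  [2 reads]
#3 VA=0x261251E (r,kernel):
  L0 @0x3D[19] → 0x4C007  P=1,RW=1,US=1,PS=0
  L1 @0x4C[18] → 0x78004  P=0,RW=0,US=1,PS=0
  ✗ PAGE_NOT_PRESENT  [2 reads]
#4 VA=0x41A81F (r,user):
  L0 @0x3D[2] → 0x4E007  P=1,RW=1,US=1,PS=0
  L1 @0x4E[26] → 0x33000  P=0,RW=0,US=0,PS=0
  ✗ PAGE_NOT_PRESENT  [2 reads]

TLB: [["0x200E", "0x3F"], ["0x101A", "0x44"]]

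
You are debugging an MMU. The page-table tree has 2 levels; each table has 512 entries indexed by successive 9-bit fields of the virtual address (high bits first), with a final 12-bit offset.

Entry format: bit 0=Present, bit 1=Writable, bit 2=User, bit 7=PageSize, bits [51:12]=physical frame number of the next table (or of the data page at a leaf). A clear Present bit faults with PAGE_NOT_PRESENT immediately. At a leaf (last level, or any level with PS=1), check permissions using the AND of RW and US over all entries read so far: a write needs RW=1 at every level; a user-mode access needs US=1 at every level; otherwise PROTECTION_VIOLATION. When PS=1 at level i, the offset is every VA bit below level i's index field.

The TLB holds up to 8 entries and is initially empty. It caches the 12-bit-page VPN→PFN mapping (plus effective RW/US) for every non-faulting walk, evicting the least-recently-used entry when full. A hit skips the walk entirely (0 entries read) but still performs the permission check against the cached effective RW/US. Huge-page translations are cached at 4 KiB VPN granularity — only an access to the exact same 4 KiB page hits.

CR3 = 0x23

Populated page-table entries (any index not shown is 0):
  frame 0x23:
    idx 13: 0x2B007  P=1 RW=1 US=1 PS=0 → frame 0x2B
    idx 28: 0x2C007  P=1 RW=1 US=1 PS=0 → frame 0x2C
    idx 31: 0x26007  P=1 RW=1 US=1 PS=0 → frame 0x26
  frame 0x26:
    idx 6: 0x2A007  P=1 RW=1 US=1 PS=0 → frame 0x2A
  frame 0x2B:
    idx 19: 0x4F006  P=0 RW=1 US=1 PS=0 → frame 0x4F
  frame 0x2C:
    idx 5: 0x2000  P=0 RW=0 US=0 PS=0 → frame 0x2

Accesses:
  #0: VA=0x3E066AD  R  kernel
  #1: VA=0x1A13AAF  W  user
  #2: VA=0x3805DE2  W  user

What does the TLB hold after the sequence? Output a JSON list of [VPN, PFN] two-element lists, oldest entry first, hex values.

Trace:
#0 VA=0x3E066AD (r,kernel):
  lvl0: tbl 0x23, slot 31 ⇒ 0x26007 (P1/RW1/US1/PS0)
  lvl1: tbl 0x26, slot 6 ⇒ 0x2A007 (P1/RW1/US1/PS0)
  ⇒ phys 0x2A6AD  [2 reads]
#1 VA=0x1A13AAF (w,user):
  lvl0: tbl 0x23, slot 13 ⇒ 0x2B007 (P1/RW1/US1/PS0)
  lvl1: tbl 0x2B, slot 19 ⇒ 0x4F006 (P0/RW1/US1/PS0)
  ✗ PAGE_NOT_PRESENT  [2 reads]
#2 VA=0x3805DE2 (w,user):
  lvl0: tbl 0x23, slot 28 ⇒ 0x2C007 (P1/RW1/US1/PS0)
  lvl1: tbl 0x2C, slot 5 ⇒ 0x2000 (P0/RW0/US0/PS0)
  ✗ PAGE_NOT_PRESENT  [2 reads]

TLB: [["0x3E06", "0x2A"]]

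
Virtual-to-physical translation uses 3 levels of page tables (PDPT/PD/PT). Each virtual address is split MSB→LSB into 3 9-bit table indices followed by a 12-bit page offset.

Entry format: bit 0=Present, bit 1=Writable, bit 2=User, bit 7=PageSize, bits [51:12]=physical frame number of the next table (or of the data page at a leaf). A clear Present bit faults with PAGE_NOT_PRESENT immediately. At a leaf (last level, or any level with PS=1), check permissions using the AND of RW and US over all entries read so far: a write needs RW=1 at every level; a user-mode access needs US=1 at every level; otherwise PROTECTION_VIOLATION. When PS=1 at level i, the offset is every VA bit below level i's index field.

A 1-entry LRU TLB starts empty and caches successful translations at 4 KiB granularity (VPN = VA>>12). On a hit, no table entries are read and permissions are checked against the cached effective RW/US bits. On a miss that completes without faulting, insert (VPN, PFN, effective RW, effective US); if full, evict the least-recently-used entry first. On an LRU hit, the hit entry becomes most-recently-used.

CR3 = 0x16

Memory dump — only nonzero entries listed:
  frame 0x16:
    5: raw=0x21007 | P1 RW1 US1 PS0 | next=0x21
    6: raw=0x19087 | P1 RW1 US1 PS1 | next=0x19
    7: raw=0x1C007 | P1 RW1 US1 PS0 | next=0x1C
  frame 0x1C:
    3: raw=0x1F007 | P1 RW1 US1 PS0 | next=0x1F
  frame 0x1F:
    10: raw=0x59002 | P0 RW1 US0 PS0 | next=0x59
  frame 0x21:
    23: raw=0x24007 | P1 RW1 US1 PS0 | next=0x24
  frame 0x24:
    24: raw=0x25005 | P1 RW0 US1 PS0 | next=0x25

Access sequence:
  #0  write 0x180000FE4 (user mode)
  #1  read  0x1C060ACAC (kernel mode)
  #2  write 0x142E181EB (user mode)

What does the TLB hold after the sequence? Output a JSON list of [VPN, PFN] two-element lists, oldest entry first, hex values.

Trace:
#0 VA=0x180000FE4 (w,user):
  lvl0: tbl 0x16, slot 6 ⇒ 0x19087 (P1/RW1/US1/PS1)
  ⇒ phys 0x19FE4 (huge @L0)  [1 reads]
#1 VA=0x1C060ACAC (r,kernel):
  lvl0: tbl 0x16, slot 7 ⇒ 0x1C007 (P1/RW1/US1/PS0)
  lvl1: tbl 0x1C, slot 3 ⇒ 0x1F007 (P1/RW1/US1/PS0)
  lvl2: tbl 0x1F, slot 10 ⇒ 0x59002 (P0/RW1/US0/PS0)
  ✗ PAGE_NOT_PRESENT  [3 reads]
#2 VA=0x142E181EB (w,user):
  lvl0: tbl 0x16, slot 5 ⇒ 0x21007 (P1/RW1/US1/PS0)
  lvl1: tbl 0x21, slot 23 ⇒ 0x24007 (P1/RW1/US1/PS0)
  lvl2: tbl 0x24, slot 24 ⇒ 0x25005 (P1/RW0/US1/PS0)
  ✗ PROTECTION_VIOLATION  [3 reads]

TLB: [["0x180000", "0x19"]]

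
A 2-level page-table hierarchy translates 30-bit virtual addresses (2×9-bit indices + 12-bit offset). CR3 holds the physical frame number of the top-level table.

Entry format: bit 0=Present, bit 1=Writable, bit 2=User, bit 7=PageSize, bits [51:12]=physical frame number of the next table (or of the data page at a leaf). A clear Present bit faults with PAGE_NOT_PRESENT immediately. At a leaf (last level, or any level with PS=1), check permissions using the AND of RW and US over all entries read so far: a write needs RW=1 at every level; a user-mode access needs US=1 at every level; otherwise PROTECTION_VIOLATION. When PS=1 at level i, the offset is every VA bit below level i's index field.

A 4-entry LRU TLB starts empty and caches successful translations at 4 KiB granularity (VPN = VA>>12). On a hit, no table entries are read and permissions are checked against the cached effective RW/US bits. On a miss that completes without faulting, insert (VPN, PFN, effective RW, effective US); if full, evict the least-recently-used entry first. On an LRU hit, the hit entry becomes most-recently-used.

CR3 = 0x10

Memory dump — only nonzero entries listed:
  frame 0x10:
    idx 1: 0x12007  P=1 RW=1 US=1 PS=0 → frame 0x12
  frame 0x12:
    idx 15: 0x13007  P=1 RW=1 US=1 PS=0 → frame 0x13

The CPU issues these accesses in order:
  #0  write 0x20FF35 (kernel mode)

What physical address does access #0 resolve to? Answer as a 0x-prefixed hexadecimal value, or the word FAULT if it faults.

Walk each access:
#0 VA=0x20FF35 (w,kernel):
  L0 @0x10[1] → 0x12007  P=1,RW=1,US=1,PS=0
  L1 @0x12[15] → 0x13007  P=1,RW=1,US=1,PS=0
  ⇒ phys 0x13F35  [2 reads]

Access #0 PA: 0x13F35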